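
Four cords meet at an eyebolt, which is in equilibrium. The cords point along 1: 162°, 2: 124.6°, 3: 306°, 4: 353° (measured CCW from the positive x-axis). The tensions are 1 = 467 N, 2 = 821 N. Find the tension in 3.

T_3 ≈ 961 N

Resolve: ΣF_x = 467 cos 162° + 821 cos 124.6° + T_3 cos 306° + T_4 cos 353° = 0.
        ΣF_y = 467 sin 162° + 821 sin 124.6° + T_3 sin 306° + T_4 sin 353° = 0.
The known terms sum to (-910.3, 820.1) N, so 0.5878 T_3 + 0.9925 T_4 = 910.3 and -0.8090 T_3 − 0.1219 T_4 = -820.1.
Solving simultaneously: T_3 = 961.3 N, T_4 = 347.9 N.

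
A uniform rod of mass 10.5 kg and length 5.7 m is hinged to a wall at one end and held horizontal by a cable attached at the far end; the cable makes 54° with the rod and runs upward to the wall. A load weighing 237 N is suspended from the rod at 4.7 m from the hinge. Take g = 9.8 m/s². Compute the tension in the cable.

T ≈ 305 N

Take torques about the hinge: T sin 54° · 5.7 = 10.5×9.8×2.85 + 237×4.7 = 1407.2 N·m.
So T = 1407.2 / (0.8090 × 5.7) = 305.15 N.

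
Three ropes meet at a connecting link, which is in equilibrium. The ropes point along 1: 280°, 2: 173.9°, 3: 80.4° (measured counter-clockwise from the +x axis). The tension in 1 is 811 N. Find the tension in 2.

T_2 ≈ 273 N

Resolve: ΣF_x = 811 cos 280° + T_2 cos 173.9° + T_3 cos 80.4° = 0.
        ΣF_y = 811 sin 280° + T_2 sin 173.9° + T_3 sin 80.4° = 0.
The known terms sum to (140.8, -798.7) N, so -0.9943 T_2 + 0.1668 T_3 = -140.8 and 0.1063 T_2 + 0.9860 T_3 = 798.7.
Solving simultaneously: T_2 = 272.6 N, T_3 = 780.6 N.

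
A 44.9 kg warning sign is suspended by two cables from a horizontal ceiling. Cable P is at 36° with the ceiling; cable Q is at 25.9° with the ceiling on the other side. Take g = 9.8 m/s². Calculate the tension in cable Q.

Weight W = 44.9 × 9.8 = 440 N acts straight down.
Horizontal: T_P cos 36° = T_Q cos 25.9°  →  T_P = 1.112 T_Q.
Vertical: T_P sin 36° + T_Q sin 25.9° = 440.
Substituting the horizontal relation into the vertical equation gives 1.09 T_Q = 440, so T_Q = 403.6 N.

T_Q ≈ 404 N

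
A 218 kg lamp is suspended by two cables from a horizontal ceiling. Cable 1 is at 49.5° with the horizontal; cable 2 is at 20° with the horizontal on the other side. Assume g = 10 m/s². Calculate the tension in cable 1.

Weight W = 218 × 10 = 2180 N acts straight down.
Horizontal: T_1 cos 49.5° = T_2 cos 20°  →  T_2 = 0.6911 T_1.
Vertical: T_1 sin 49.5° + T_2 sin 20° = 2180.
Substituting the horizontal relation into the vertical equation gives 0.9968 T_1 = 2180, so T_1 = 2187 N.

T_1 ≈ 2190 N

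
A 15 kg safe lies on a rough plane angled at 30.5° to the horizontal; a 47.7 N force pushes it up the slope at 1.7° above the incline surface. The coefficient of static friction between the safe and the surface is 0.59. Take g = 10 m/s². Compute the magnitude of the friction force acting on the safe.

Axes along / perpendicular to the incline. W sin 30.5° = 76.13 N down-slope; W cos 30.5° = 129.2 N into the surface.
Perpendicular: N = W cos 30.5° − P sin 1.7° = 129.2 − 1.415 = 127.8 N.
Along incline: P cos 1.7° + f = W sin 30.5° (friction acts up-slope) → f = 76.13 − 47.68 = 28.45 N.
|f| = 28.45 N ≤ μN = 75.42 N, so the safe is indeed static.

f ≈ 28.5 N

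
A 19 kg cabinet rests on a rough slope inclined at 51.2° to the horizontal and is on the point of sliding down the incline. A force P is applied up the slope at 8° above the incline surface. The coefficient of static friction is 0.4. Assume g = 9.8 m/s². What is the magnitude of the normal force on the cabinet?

N ≈ 102 N

On the verge of sliding down the incline, friction equals μN and acts up the slope.
Perpendicular: N + P sin 8° = W cos 51.2° = 116.7 N.
Along incline: P cos 8° + μN = W sin 51.2° with W sin 51.2° = 145.1 N.
Solving the pair for P and N: P = 105.3 N, N = 102 N (and f = μN = 40.81 N).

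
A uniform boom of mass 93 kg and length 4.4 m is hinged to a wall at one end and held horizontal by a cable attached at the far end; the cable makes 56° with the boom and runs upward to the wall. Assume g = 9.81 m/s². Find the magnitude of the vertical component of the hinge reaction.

|H_y| ≈ 456 N

Take torques about the hinge: T sin 56° · 4.4 = 93×9.81×2.2 = 2007.1 N·m.
So T = 2007.1 / (0.8290 × 4.4) = 550.23 N.
ΣF_y = 0: H_y = (93×9.81) − T sin 56° = 912.33 − 456.16 = 456.17 N.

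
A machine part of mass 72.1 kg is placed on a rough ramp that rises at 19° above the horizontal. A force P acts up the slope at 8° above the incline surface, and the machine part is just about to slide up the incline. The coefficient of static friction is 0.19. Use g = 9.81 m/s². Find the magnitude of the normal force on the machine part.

On the verge of sliding up the incline, friction equals μN and acts down the slope.
Perpendicular: N + P sin 8° = W cos 19° = 668.8 N.
Along incline: P cos 8° = W sin 19° + μN  with W sin 19° = 230.3 N.
Solving the pair for P and N: P = 351.5 N, N = 619.9 N (and f = μN = 117.8 N).

N ≈ 620 N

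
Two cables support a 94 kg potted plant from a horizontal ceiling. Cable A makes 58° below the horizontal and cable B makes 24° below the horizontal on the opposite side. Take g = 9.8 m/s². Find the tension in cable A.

T_A ≈ 850 N

Weight W = 94 × 9.8 = 921.2 N acts straight down.
Horizontal: T_A cos 58° = T_B cos 24°  →  T_B = 0.5801 T_A.
Vertical: T_A sin 58° + T_B sin 24° = 921.2.
Substituting the horizontal relation into the vertical equation gives 1.084 T_A = 921.2, so T_A = 849.8 N.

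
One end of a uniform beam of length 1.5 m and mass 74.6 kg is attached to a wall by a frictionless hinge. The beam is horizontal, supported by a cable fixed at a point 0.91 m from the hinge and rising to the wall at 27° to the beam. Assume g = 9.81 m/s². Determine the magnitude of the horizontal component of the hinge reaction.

Take torques about the hinge: T sin 27° · 0.91 = 74.6×9.81×0.75 = 548.87 N·m.
So T = 548.87 / (0.4540 × 0.91) = 1328.6 N.
ΣF_x = 0: H_x = T cos 27° = 1183.8 N.

H_x ≈ 1180 N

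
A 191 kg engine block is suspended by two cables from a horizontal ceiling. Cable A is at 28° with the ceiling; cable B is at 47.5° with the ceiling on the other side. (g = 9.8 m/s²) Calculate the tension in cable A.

T_A ≈ 1310 N

Weight W = 191 × 9.8 = 1872 N acts straight down.
Horizontal: T_A cos 28° = T_B cos 47.5°  →  T_B = 1.307 T_A.
Vertical: T_A sin 28° + T_B sin 47.5° = 1872.
Substituting the horizontal relation into the vertical equation gives 1.433 T_A = 1872, so T_A = 1306 N.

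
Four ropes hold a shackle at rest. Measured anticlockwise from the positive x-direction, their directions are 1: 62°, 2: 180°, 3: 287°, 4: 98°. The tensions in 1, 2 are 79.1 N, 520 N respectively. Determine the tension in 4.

Resolve: ΣF_x = 79.1 cos 62° + 520 cos 180° + T_3 cos 287° + T_4 cos 98° = 0.
        ΣF_y = 79.1 sin 62° + 520 sin 180° + T_3 sin 287° + T_4 sin 98° = 0.
The known terms sum to (-482.9, 69.84) N, so 0.2924 T_3 − 0.1392 T_4 = 482.9 and -0.9563 T_3 + 0.9903 T_4 = -69.84.
Solving simultaneously: T_3 = 2995 N, T_4 = 2821 N.

T_4 ≈ 2820 N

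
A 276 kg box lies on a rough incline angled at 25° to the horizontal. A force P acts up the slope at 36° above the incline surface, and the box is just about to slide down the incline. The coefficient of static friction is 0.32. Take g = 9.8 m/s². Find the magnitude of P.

On the verge of sliding down the incline, friction equals μN and acts up the slope.
Perpendicular: N + P sin 36° = W cos 25° = 2451 N.
Along incline: P cos 36° + μN = W sin 25° with W sin 25° = 1143 N.
Solving the pair for P and N: P = 577.6 N, N = 2112 N (and f = μN = 675.8 N).

P ≈ 578 N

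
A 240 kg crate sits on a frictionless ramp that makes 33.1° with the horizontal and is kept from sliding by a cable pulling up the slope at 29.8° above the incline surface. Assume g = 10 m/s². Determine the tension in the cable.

T ≈ 1510 N

Take axes along and perpendicular to the incline. Weight components: W sin 33.1° = 1311 N down-slope, W cos 33.1° = 2011 N into the surface.
Along incline: T cos 29.8° = W sin 33.1° → T = 1510 N.
Perpendicular: N = W cos 33.1° − T sin 29.8° = 1260 N.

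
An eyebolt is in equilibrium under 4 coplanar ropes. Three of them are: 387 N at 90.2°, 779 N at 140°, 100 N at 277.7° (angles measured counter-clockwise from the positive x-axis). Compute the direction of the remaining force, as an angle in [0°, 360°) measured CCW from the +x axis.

θ ≈ 307°

Sum the known components: ΣF_x = -584.7 N, ΣF_y = 788.6 N.
For equilibrium the remaining force must supply (−ΣF_x, −ΣF_y) = (584.7, -788.6) N.
Magnitude = √((584.7)² + (-788.6)²) = 981.7 N; direction = atan2(-788.6, 584.7) = 306.6°.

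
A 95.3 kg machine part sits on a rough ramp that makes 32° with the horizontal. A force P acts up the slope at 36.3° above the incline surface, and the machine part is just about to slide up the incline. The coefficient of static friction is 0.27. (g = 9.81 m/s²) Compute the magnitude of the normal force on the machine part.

On the verge of sliding up the incline, friction equals μN and acts down the slope.
Perpendicular: N + P sin 36.3° = W cos 32° = 792.8 N.
Along incline: P cos 36.3° = W sin 32° + μN  with W sin 32° = 495.4 N.
Solving the pair for P and N: P = 734.6 N, N = 357.9 N (and f = μN = 96.64 N).

N ≈ 358 N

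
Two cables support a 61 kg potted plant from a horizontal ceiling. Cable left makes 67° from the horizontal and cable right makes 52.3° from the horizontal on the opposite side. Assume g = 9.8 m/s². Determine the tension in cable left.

Weight W = 61 × 9.8 = 597.8 N acts straight down.
Horizontal: T_left cos 67° = T_right cos 52.3°  →  T_right = 0.6389 T_left.
Vertical: T_left sin 67° + T_right sin 52.3° = 597.8.
Substituting the horizontal relation into the vertical equation gives 1.426 T_left = 597.8, so T_left = 419.2 N.

T_left ≈ 419 N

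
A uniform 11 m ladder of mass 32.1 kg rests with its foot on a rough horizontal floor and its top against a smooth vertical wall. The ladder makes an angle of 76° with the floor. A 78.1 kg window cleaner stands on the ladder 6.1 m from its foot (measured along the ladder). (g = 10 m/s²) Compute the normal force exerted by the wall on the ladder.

N_wall ≈ 148 N

Torques about the foot: N_wall · 11 sin 76° = 32.1×10×5.5 cos 76° + 78.1×10×6.1 cos 76° → N_wall = 148 N.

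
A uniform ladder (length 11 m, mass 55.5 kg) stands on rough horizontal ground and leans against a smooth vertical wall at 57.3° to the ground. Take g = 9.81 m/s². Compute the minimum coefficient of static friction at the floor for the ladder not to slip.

μ_min ≈ 0.321

ΣF_y = 0: N_floor = 55.5×9.81 = 544.46 N.
Torques about the foot: N_wall · 11 sin 57.3° = 55.5×9.81×5.5 cos 57.3° → N_wall = 174.77 N.
ΣF_x = 0: f_floor = N_wall = 174.77 N.
μ_min = f_floor / N_floor = 174.77 / 544.46 = 0.321.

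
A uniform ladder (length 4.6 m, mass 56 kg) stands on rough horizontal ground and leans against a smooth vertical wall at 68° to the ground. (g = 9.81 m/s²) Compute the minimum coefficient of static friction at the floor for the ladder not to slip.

μ_min ≈ 0.202

ΣF_y = 0: N_floor = 56×9.81 = 549.36 N.
Torques about the foot: N_wall · 4.6 sin 68° = 56×9.81×2.3 cos 68° → N_wall = 110.98 N.
ΣF_x = 0: f_floor = N_wall = 110.98 N.
μ_min = f_floor / N_floor = 110.98 / 549.36 = 0.202.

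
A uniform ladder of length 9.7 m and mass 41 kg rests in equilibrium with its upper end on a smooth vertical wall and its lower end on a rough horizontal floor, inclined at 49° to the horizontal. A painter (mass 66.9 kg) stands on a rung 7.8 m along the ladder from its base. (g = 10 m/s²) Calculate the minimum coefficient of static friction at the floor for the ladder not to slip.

ΣF_y = 0: N_floor = 41×10 + 66.9×10 = 1079 N.
Torques about the foot: N_wall · 9.7 sin 49° = 41×10×4.85 cos 49° + 66.9×10×7.8 cos 49° → N_wall = 645.84 N.
ΣF_x = 0: f_floor = N_wall = 645.84 N.
μ_min = f_floor / N_floor = 645.84 / 1079 = 0.5986.

μ_min ≈ 0.599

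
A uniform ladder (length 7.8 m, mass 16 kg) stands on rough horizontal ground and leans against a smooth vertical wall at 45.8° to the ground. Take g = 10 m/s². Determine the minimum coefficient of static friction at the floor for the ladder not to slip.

μ_min ≈ 0.486

ΣF_y = 0: N_floor = 16×10 = 160 N.
Torques about the foot: N_wall · 7.8 sin 45.8° = 16×10×3.9 cos 45.8° → N_wall = 77.797 N.
ΣF_x = 0: f_floor = N_wall = 77.797 N.
μ_min = f_floor / N_floor = 77.797 / 160 = 0.4862.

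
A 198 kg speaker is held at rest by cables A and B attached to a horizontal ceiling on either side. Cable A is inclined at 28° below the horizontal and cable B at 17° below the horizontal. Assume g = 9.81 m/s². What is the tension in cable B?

Weight W = 198 × 9.81 = 1942 N acts straight down.
Horizontal: T_A cos 28° = T_B cos 17°  →  T_A = 1.083 T_B.
Vertical: T_A sin 28° + T_B sin 17° = 1942.
Substituting the horizontal relation into the vertical equation gives 0.8008 T_B = 1942, so T_B = 2425 N.

T_B ≈ 2430 N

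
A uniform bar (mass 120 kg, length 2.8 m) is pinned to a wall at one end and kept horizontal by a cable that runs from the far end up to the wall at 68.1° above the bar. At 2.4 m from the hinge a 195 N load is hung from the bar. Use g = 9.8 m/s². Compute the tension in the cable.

Take torques about the hinge: T sin 68.1° · 2.8 = 120×9.8×1.4 + 195×2.4 = 2114.4 N·m.
So T = 2114.4 / (0.9278 × 2.8) = 813.88 N.

T ≈ 814 N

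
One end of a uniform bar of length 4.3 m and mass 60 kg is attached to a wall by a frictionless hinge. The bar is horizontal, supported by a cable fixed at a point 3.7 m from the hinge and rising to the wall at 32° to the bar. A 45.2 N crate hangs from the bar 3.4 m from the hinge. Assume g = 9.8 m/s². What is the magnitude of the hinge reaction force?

Take torques about the hinge: T sin 32° · 3.7 = 60×9.8×2.15 + 45.2×3.4 = 1417.9 N·m.
So T = 1417.9 / (0.5299 × 3.7) = 723.15 N.
ΣF_x = 0: H_x = T cos 32° = 613.27 N.
ΣF_y = 0: H_y = (60×9.8 + 45.2) − T sin 32° = 633.2 − 383.21 = 249.99 N.
|H| = √(H_x² + H_y²) = √((613.27)² + (249.99)²) = 662.26 N.

|H| ≈ 662 N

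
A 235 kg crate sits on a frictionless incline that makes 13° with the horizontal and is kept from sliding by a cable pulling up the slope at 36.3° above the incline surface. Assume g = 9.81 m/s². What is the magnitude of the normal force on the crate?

N ≈ 1870 N

Take axes along and perpendicular to the incline. Weight components: W sin 13° = 518.6 N down-slope, W cos 13° = 2246 N into the surface.
Along incline: T cos 36.3° = W sin 13° → T = 643.5 N.
Perpendicular: N = W cos 13° − T sin 36.3° = 1865 N.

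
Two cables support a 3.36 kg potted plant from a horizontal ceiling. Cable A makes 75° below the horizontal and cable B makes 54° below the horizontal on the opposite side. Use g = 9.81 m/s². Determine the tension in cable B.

Weight W = 3.36 × 9.81 = 32.96 N acts straight down.
Horizontal: T_A cos 75° = T_B cos 54°  →  T_A = 2.271 T_B.
Vertical: T_A sin 75° + T_B sin 54° = 32.96.
Substituting the horizontal relation into the vertical equation gives 3.003 T_B = 32.96, so T_B = 10.98 N.

T_B ≈ 11 N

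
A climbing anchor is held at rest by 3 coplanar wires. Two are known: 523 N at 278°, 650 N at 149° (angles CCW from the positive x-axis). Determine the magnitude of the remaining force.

Sum the known components: ΣF_x = -484.4 N, ΣF_y = -183.1 N.
For equilibrium the remaining force must supply (−ΣF_x, −ΣF_y) = (484.4, 183.1) N.
Magnitude = √((484.4)² + (183.1)²) = 517.8 N; direction = atan2(183.1, 484.4) = 20.7°.

F ≈ 518 N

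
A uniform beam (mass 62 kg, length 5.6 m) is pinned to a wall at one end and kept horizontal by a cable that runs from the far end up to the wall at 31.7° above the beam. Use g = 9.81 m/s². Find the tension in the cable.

Take torques about the hinge: T sin 31.7° · 5.6 = 62×9.81×2.8 = 1703 N·m.
So T = 1703 / (0.5255 × 5.6) = 578.74 N.

T ≈ 579 N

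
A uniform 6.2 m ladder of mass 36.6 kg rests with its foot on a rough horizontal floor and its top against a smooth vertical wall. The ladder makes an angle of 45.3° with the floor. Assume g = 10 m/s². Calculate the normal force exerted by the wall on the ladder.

Torques about the foot: N_wall · 6.2 sin 45.3° = 36.6×10×3.1 cos 45.3° → N_wall = 181.09 N.

N_wall ≈ 181 N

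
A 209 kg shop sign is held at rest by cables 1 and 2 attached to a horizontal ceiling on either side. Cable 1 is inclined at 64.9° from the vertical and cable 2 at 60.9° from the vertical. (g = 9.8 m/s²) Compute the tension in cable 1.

T_1 ≈ 2210 N

Angles from the horizontal: cable 1 is 90° − 64.9° = 25.1°, cable 2 is 90° − 60.9° = 29.1°.
Weight W = 209 × 9.8 = 2048 N acts straight down.
Horizontal: T_1 cos 25.1° = T_2 cos 29.1°  →  T_2 = 1.036 T_1.
Vertical: T_1 sin 25.1° + T_2 sin 29.1° = 2048.
Substituting the horizontal relation into the vertical equation gives 0.9282 T_1 = 2048, so T_1 = 2207 N.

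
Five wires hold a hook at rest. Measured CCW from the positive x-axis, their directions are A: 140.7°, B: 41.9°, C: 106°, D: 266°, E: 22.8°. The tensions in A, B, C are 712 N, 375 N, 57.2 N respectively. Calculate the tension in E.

T_E ≈ 381 N

Resolve: ΣF_x = 712 cos 140.7° + 375 cos 41.9° + 57.2 cos 106° + T_D cos 266° + T_E cos 22.8° = 0.
        ΣF_y = 712 sin 140.7° + 375 sin 41.9° + 57.2 sin 106° + T_D sin 266° + T_E sin 22.8° = 0.
The known terms sum to (-287.6, 756.4) N, so -0.0698 T_D + 0.9219 T_E = 287.6 and -0.9976 T_D + 0.3875 T_E = -756.4.
Solving simultaneously: T_D = 906.1 N, T_E = 380.6 N.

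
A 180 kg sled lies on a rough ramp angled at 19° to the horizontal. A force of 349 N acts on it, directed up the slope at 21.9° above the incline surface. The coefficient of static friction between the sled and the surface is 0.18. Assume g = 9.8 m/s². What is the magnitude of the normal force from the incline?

N ≈ 1540 N

Axes along / perpendicular to the incline. W sin 19° = 574.3 N down-slope; W cos 19° = 1668 N into the surface.
Perpendicular: N = W cos 19° − P sin 21.9° = 1668 − 130.2 = 1538 N.
Along incline: P cos 21.9° + f = W sin 19° (friction acts up-slope) → f = 574.3 − 323.8 = 250.5 N.
|f| = 250.5 N ≤ μN = 276.8 N, so the sled is indeed static.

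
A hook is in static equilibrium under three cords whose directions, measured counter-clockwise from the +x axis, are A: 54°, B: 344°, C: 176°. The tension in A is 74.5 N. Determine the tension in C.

Resolve: ΣF_x = 74.5 cos 54° + T_B cos 344° + T_C cos 176° = 0.
        ΣF_y = 74.5 sin 54° + T_B sin 344° + T_C sin 176° = 0.
The known terms sum to (43.79, 60.27) N, so 0.9613 T_B − 0.9976 T_C = -43.79 and -0.2756 T_B + 0.0698 T_C = -60.27.
Solving simultaneously: T_B = 303.9 N, T_C = 336.7 N.

T_C ≈ 337 N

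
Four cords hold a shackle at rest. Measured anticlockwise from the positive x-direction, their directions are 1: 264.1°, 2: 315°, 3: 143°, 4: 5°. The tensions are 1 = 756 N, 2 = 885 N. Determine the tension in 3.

Resolve: ΣF_x = 756 cos 264.1° + 885 cos 315° + T_3 cos 143° + T_4 cos 5° = 0.
        ΣF_y = 756 sin 264.1° + 885 sin 315° + T_3 sin 143° + T_4 sin 5° = 0.
The known terms sum to (548.1, -1378) N, so -0.7986 T_3 + 0.9962 T_4 = -548.1 and 0.6018 T_3 + 0.0872 T_4 = 1378.
Solving simultaneously: T_3 = 2123 N, T_4 = 1152 N.

T_3 ≈ 2120 N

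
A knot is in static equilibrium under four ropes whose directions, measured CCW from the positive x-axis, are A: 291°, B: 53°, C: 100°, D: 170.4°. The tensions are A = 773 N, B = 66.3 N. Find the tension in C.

T_C ≈ 644 N

Resolve: ΣF_x = 773 cos 291° + 66.3 cos 53° + T_C cos 100° + T_D cos 170.4° = 0.
        ΣF_y = 773 sin 291° + 66.3 sin 53° + T_C sin 100° + T_D sin 170.4° = 0.
The known terms sum to (316.9, -668.7) N, so -0.1736 T_C − 0.9860 T_D = -316.9 and 0.9848 T_C + 0.1668 T_D = 668.7.
Solving simultaneously: T_C = 643.8 N, T_D = 208 N.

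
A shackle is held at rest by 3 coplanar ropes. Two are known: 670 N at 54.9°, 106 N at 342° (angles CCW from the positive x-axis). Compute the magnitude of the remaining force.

Sum the known components: ΣF_x = 486.1 N, ΣF_y = 515.4 N.
For equilibrium the remaining force must supply (−ΣF_x, −ΣF_y) = (-486.1, -515.4) N.
Magnitude = √((-486.1)² + (-515.4)²) = 708.5 N; direction = atan2(-515.4, -486.1) = 226.7°.

F ≈ 708 N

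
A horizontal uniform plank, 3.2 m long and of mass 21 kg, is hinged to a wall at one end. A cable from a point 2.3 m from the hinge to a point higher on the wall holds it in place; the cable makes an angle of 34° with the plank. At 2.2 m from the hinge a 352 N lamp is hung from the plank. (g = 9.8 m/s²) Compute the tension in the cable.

Take torques about the hinge: T sin 34° · 2.3 = 21×9.8×1.6 + 352×2.2 = 1103.7 N·m.
So T = 1103.7 / (0.5592 × 2.3) = 858.13 N.

T ≈ 858 N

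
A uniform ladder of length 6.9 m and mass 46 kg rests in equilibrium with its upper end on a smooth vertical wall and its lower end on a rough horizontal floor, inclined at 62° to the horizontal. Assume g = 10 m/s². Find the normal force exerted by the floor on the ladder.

ΣF_y = 0: N_floor = 46×10 = 460 N.

N_floor ≈ 460 N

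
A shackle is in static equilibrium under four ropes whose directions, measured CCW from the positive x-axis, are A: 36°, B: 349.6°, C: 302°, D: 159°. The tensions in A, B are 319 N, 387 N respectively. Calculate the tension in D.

T_D ≈ 1000 N

Resolve: ΣF_x = 319 cos 36° + 387 cos 349.6° + T_C cos 302° + T_D cos 159° = 0.
        ΣF_y = 319 sin 36° + 387 sin 349.6° + T_C sin 302° + T_D sin 159° = 0.
The known terms sum to (638.7, 117.6) N, so 0.5299 T_C − 0.9336 T_D = -638.7 and -0.8480 T_C + 0.3584 T_D = -117.6.
Solving simultaneously: T_C = 562.8 N, T_D = 1004 N.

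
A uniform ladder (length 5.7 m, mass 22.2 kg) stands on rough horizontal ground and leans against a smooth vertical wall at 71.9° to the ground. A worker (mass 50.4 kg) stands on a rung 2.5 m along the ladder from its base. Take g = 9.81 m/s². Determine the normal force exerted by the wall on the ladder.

Torques about the foot: N_wall · 5.7 sin 71.9° = 22.2×9.81×2.85 cos 71.9° + 50.4×9.81×2.5 cos 71.9° → N_wall = 106.47 N.

N_wall ≈ 106 N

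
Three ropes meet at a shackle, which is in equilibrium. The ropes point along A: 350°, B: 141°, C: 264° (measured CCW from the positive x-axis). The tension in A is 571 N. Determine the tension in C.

T_C ≈ 330 N

Resolve: ΣF_x = 571 cos 350° + T_B cos 141° + T_C cos 264° = 0.
        ΣF_y = 571 sin 350° + T_B sin 141° + T_C sin 264° = 0.
The known terms sum to (562.3, -99.15) N, so -0.7771 T_B − 0.1045 T_C = -562.3 and 0.6293 T_B − 0.9945 T_C = 99.15.
Solving simultaneously: T_B = 679.2 N, T_C = 330.1 N.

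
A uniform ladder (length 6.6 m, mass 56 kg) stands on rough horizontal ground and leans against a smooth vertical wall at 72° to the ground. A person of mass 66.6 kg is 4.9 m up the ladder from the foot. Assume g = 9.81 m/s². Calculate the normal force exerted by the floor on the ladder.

ΣF_y = 0: N_floor = 56×9.81 + 66.6×9.81 = 1202.7 N.

N_floor ≈ 1200 N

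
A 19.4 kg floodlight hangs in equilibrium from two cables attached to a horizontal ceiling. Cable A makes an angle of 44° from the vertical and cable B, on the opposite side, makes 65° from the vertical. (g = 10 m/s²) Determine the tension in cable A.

T_A ≈ 186 N

Angles from the horizontal: cable A is 90° − 44° = 46°, cable B is 90° − 65° = 25°.
Weight W = 19.4 × 10 = 194 N acts straight down.
Horizontal: T_A cos 46° = T_B cos 25°  →  T_B = 0.7665 T_A.
Vertical: T_A sin 46° + T_B sin 25° = 194.
Substituting the horizontal relation into the vertical equation gives 1.043 T_A = 194, so T_A = 186 N.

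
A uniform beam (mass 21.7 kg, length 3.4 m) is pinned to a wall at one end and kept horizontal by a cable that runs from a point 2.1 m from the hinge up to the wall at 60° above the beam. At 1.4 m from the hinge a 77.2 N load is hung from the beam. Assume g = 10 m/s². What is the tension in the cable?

Take torques about the hinge: T sin 60° · 2.1 = 21.7×10×1.7 + 77.2×1.4 = 476.98 N·m.
So T = 476.98 / (0.8660 × 2.1) = 262.27 N.

T ≈ 262 N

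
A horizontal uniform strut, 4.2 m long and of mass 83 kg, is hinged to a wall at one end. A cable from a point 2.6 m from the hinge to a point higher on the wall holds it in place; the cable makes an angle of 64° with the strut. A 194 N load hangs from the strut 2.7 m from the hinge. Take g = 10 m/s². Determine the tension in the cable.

Take torques about the hinge: T sin 64° · 2.6 = 83×10×2.1 + 194×2.7 = 2266.8 N·m.
So T = 2266.8 / (0.8988 × 2.6) = 970.02 N.

T ≈ 970 N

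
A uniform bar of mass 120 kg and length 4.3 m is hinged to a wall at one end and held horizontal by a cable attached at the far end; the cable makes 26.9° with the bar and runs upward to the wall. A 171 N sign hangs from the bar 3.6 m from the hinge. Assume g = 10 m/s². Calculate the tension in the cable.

T ≈ 1640 N

Take torques about the hinge: T sin 26.9° · 4.3 = 120×10×2.15 + 171×3.6 = 3195.6 N·m.
So T = 3195.6 / (0.4524 × 4.3) = 1642.6 N.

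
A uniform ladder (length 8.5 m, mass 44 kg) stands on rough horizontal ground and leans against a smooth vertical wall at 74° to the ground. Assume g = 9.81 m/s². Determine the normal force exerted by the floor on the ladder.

ΣF_y = 0: N_floor = 44×9.81 = 431.64 N.

N_floor ≈ 432 N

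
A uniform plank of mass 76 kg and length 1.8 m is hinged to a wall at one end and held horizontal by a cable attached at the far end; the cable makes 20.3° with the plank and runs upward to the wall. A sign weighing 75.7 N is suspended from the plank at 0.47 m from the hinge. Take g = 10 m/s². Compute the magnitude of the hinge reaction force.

|H| ≈ 1170 N

Take torques about the hinge: T sin 20.3° · 1.8 = 76×10×0.9 + 75.7×0.47 = 719.58 N·m.
So T = 719.58 / (0.3469 × 1.8) = 1152.3 N.
ΣF_x = 0: H_x = T cos 20.3° = 1080.7 N.
ΣF_y = 0: H_y = (76×10 + 75.7) − T sin 20.3° = 835.7 − 399.77 = 435.93 N.
|H| = √(H_x² + H_y²) = √((1080.7)² + (435.93)²) = 1165.3 N.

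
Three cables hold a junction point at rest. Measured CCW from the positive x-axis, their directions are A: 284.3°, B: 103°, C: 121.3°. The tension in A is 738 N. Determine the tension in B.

T_B ≈ 687 N

Resolve: ΣF_x = 738 cos 284.3° + T_B cos 103° + T_C cos 121.3° = 0.
        ΣF_y = 738 sin 284.3° + T_B sin 103° + T_C sin 121.3° = 0.
The known terms sum to (182.3, -715.1) N, so -0.2250 T_B − 0.5195 T_C = -182.3 and 0.9744 T_B + 0.8545 T_C = 715.1.
Solving simultaneously: T_B = 687.2 N, T_C = 53.32 N.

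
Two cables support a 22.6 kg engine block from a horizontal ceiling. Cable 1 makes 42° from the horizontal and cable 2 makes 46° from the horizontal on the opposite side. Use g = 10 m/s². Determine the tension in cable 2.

Weight W = 22.6 × 10 = 226 N acts straight down.
Horizontal: T_1 cos 42° = T_2 cos 46°  →  T_1 = 0.9348 T_2.
Vertical: T_1 sin 42° + T_2 sin 46° = 226.
Substituting the horizontal relation into the vertical equation gives 1.345 T_2 = 226, so T_2 = 168.1 N.

T_2 ≈ 168 N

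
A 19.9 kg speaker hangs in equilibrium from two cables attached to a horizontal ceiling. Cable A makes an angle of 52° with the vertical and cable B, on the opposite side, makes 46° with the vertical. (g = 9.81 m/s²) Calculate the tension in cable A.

Angles from the horizontal: cable A is 90° − 52° = 38°, cable B is 90° − 46° = 44°.
Weight W = 19.9 × 9.81 = 195.2 N acts straight down.
Horizontal: T_A cos 38° = T_B cos 44°  →  T_B = 1.095 T_A.
Vertical: T_A sin 38° + T_B sin 44° = 195.2.
Substituting the horizontal relation into the vertical equation gives 1.377 T_A = 195.2, so T_A = 141.8 N.

T_A ≈ 142 N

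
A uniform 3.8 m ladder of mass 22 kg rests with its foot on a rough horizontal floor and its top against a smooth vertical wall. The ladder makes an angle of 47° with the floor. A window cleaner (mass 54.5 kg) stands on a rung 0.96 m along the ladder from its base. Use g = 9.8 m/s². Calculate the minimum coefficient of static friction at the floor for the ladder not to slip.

ΣF_y = 0: N_floor = 22×9.8 + 54.5×9.8 = 749.7 N.
Torques about the foot: N_wall · 3.8 sin 47° = 22×9.8×1.9 cos 47° + 54.5×9.8×0.96 cos 47° → N_wall = 226.35 N.
ΣF_x = 0: f_floor = N_wall = 226.35 N.
μ_min = f_floor / N_floor = 226.35 / 749.7 = 0.3019.

μ_min ≈ 0.302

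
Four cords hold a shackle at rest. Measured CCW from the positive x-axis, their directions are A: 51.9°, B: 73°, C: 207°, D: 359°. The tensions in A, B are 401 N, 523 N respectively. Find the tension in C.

T_C ≈ 1750 N

Resolve: ΣF_x = 401 cos 51.9° + 523 cos 73° + T_C cos 207° + T_D cos 359° = 0.
        ΣF_y = 401 sin 51.9° + 523 sin 73° + T_C sin 207° + T_D sin 359° = 0.
The known terms sum to (400.3, 815.7) N, so -0.8910 T_C + 0.9998 T_D = -400.3 and -0.4540 T_C − 0.0175 T_D = -815.7.
Solving simultaneously: T_C = 1752 N, T_D = 1161 N.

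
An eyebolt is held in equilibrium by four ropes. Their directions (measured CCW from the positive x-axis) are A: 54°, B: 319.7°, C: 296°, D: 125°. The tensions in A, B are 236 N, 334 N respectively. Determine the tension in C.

T_C ≈ 1970 N

Resolve: ΣF_x = 236 cos 54° + 334 cos 319.7° + T_C cos 296° + T_D cos 125° = 0.
        ΣF_y = 236 sin 54° + 334 sin 319.7° + T_C sin 296° + T_D sin 125° = 0.
The known terms sum to (393.4, -25.1) N, so 0.4384 T_C − 0.5736 T_D = -393.4 and -0.8988 T_C + 0.8192 T_D = 25.1.
Solving simultaneously: T_C = 1968 N, T_D = 2190 N.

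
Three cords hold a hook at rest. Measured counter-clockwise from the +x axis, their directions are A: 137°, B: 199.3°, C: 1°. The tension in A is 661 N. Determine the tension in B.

T_B ≈ 1460 N

Resolve: ΣF_x = 661 cos 137° + T_B cos 199.3° + T_C cos 1° = 0.
        ΣF_y = 661 sin 137° + T_B sin 199.3° + T_C sin 1° = 0.
The known terms sum to (-483.4, 450.8) N, so -0.9438 T_B + 0.9998 T_C = 483.4 and -0.3305 T_B + 0.0175 T_C = -450.8.
Solving simultaneously: T_B = 1462 N, T_C = 1864 N.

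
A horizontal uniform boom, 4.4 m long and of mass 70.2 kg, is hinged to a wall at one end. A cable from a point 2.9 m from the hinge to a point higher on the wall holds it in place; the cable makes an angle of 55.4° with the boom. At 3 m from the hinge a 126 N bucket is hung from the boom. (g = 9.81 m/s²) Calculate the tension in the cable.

Take torques about the hinge: T sin 55.4° · 2.9 = 70.2×9.81×2.2 + 126×3 = 1893.1 N·m.
So T = 1893.1 / (0.8231 × 2.9) = 793.04 N.

T ≈ 793 N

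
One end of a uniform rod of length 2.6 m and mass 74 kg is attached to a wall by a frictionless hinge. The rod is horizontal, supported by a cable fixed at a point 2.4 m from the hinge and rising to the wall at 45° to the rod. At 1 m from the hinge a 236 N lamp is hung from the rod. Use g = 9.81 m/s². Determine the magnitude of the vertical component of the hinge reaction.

Take torques about the hinge: T sin 45° · 2.4 = 74×9.81×1.3 + 236×1 = 1179.7 N·m.
So T = 1179.7 / (0.7071 × 2.4) = 695.16 N.
ΣF_y = 0: H_y = (74×9.81 + 236) − T sin 45° = 961.94 − 491.55 = 470.39 N.

|H_y| ≈ 470 N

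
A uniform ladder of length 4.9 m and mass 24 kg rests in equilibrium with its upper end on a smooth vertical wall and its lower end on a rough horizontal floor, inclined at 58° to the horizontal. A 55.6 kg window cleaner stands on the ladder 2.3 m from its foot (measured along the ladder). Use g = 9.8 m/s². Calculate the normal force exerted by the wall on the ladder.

N_wall ≈ 233 N

Torques about the foot: N_wall · 4.9 sin 58° = 24×9.8×2.45 cos 58° + 55.6×9.8×2.3 cos 58° → N_wall = 233.3 N.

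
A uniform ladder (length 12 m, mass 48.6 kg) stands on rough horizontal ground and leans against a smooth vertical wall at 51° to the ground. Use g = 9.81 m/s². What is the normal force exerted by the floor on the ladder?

ΣF_y = 0: N_floor = 48.6×9.81 = 476.77 N.

N_floor ≈ 477 N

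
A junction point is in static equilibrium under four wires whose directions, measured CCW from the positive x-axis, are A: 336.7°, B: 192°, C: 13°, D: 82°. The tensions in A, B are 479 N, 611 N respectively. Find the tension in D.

T_D ≈ 292 N

Resolve: ΣF_x = 479 cos 336.7° + 611 cos 192° + T_C cos 13° + T_D cos 82° = 0.
        ΣF_y = 479 sin 336.7° + 611 sin 192° + T_C sin 13° + T_D sin 82° = 0.
The known terms sum to (-157.7, -316.5) N, so 0.9744 T_C + 0.1392 T_D = 157.7 and 0.2250 T_C + 0.9903 T_D = 316.5.
Solving simultaneously: T_C = 120.1 N, T_D = 292.3 N.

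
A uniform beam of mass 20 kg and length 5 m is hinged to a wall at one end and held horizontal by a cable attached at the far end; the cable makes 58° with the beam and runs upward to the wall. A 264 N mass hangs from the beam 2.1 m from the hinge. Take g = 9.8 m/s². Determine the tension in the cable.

T ≈ 246 N

Take torques about the hinge: T sin 58° · 5 = 20×9.8×2.5 + 264×2.1 = 1044.4 N·m.
So T = 1044.4 / (0.8480 × 5) = 246.31 N.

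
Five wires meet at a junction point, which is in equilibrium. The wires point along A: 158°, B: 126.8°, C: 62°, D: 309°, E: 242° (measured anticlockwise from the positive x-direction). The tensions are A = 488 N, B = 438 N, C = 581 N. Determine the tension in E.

T_E ≈ 342 N

Resolve: ΣF_x = 488 cos 158° + 438 cos 126.8° + 581 cos 62° + T_D cos 309° + T_E cos 242° = 0.
        ΣF_y = 488 sin 158° + 438 sin 126.8° + 581 sin 62° + T_D sin 309° + T_E sin 242° = 0.
The known terms sum to (-442.1, 1047) N, so 0.6293 T_D − 0.4695 T_E = 442.1 and -0.7771 T_D − 0.8829 T_E = -1047.
Solving simultaneously: T_D = 957.8 N, T_E = 342.2 N.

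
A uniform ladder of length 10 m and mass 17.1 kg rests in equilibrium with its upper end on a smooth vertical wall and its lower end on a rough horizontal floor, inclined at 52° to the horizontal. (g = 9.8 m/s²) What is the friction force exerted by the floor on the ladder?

f ≈ 65.5 N

Torques about the foot: N_wall · 10 sin 52° = 17.1×9.8×5 cos 52° → N_wall = 65.464 N.
ΣF_x = 0: f_floor = N_wall = 65.464 N.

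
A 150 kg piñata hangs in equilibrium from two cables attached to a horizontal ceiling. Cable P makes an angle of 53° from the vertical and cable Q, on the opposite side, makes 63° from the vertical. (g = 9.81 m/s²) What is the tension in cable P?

T_P ≈ 1460 N

Angles from the horizontal: cable P is 90° − 53° = 37°, cable Q is 90° − 63° = 27°.
Weight W = 150 × 9.81 = 1472 N acts straight down.
Horizontal: T_P cos 37° = T_Q cos 27°  →  T_Q = 0.8963 T_P.
Vertical: T_P sin 37° + T_Q sin 27° = 1472.
Substituting the horizontal relation into the vertical equation gives 1.009 T_P = 1472, so T_P = 1459 N.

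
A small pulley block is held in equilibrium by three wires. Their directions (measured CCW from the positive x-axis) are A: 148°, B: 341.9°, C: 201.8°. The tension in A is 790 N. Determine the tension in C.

Resolve: ΣF_x = 790 cos 148° + T_B cos 341.9° + T_C cos 201.8° = 0.
        ΣF_y = 790 sin 148° + T_B sin 341.9° + T_C sin 201.8° = 0.
The known terms sum to (-670, 418.6) N, so 0.9505 T_B − 0.9285 T_C = 670 and -0.3107 T_B − 0.3714 T_C = -418.6.
Solving simultaneously: T_B = 993.8 N, T_C = 295.9 N.

T_C ≈ 296 N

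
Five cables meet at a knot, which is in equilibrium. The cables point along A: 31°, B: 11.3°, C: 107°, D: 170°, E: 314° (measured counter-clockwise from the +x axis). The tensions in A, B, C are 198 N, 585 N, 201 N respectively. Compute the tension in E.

T_E ≈ 887 N

Resolve: ΣF_x = 198 cos 31° + 585 cos 11.3° + 201 cos 107° + T_D cos 170° + T_E cos 314° = 0.
        ΣF_y = 198 sin 31° + 585 sin 11.3° + 201 sin 107° + T_D sin 170° + T_E sin 314° = 0.
The known terms sum to (684.6, 408.8) N, so -0.9848 T_D + 0.6947 T_E = -684.6 and 0.1736 T_D − 0.7193 T_E = -408.8.
Solving simultaneously: T_D = 1321 N, T_E = 887.2 N.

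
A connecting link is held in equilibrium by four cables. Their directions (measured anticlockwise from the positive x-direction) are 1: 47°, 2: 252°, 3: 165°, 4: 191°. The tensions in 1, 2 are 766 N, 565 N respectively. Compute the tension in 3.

T_3 ≈ 100 N

Resolve: ΣF_x = 766 cos 47° + 565 cos 252° + T_3 cos 165° + T_4 cos 191° = 0.
        ΣF_y = 766 sin 47° + 565 sin 252° + T_3 sin 165° + T_4 sin 191° = 0.
The known terms sum to (347.8, 22.87) N, so -0.9659 T_3 − 0.9816 T_4 = -347.8 and 0.2588 T_3 − 0.1908 T_4 = -22.87.
Solving simultaneously: T_3 = 100.2 N, T_4 = 255.7 N.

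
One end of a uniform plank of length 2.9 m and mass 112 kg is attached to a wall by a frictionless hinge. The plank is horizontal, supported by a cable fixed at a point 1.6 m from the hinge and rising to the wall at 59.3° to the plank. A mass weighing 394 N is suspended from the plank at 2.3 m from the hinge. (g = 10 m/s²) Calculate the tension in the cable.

Take torques about the hinge: T sin 59.3° · 1.6 = 112×10×1.45 + 394×2.3 = 2530.2 N·m.
So T = 2530.2 / (0.8599 × 1.6) = 1839.1 N.

T ≈ 1840 N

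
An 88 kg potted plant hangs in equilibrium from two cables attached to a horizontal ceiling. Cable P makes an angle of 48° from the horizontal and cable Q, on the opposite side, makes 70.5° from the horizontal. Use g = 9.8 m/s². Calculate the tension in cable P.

T_P ≈ 328 N

Weight W = 88 × 9.8 = 862.4 N acts straight down.
Horizontal: T_P cos 48° = T_Q cos 70.5°  →  T_Q = 2.005 T_P.
Vertical: T_P sin 48° + T_Q sin 70.5° = 862.4.
Substituting the horizontal relation into the vertical equation gives 2.633 T_P = 862.4, so T_P = 327.6 N.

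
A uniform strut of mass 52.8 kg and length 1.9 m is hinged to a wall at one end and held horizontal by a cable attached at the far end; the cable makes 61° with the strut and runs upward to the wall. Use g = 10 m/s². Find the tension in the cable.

Take torques about the hinge: T sin 61° · 1.9 = 52.8×10×0.95 = 501.6 N·m.
So T = 501.6 / (0.8746 × 1.9) = 301.85 N.

T ≈ 302 N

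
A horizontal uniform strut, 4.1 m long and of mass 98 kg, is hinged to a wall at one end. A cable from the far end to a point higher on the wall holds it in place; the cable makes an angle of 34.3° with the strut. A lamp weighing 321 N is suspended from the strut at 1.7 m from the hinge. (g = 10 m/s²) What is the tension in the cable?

T ≈ 1110 N

Take torques about the hinge: T sin 34.3° · 4.1 = 98×10×2.05 + 321×1.7 = 2554.7 N·m.
So T = 2554.7 / (0.5635 × 4.1) = 1105.7 N.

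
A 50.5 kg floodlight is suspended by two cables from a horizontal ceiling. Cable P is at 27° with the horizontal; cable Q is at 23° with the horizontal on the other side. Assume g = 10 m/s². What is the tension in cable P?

T_P ≈ 607 N

Weight W = 50.5 × 10 = 505 N acts straight down.
Horizontal: T_P cos 27° = T_Q cos 23°  →  T_Q = 0.968 T_P.
Vertical: T_P sin 27° + T_Q sin 23° = 505.
Substituting the horizontal relation into the vertical equation gives 0.8322 T_P = 505, so T_P = 606.8 N.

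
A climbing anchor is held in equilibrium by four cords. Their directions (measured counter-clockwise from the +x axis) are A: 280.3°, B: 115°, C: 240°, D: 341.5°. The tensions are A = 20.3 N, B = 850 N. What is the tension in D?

Resolve: ΣF_x = 20.3 cos 280.3° + 850 cos 115° + T_C cos 240° + T_D cos 341.5° = 0.
        ΣF_y = 20.3 sin 280.3° + 850 sin 115° + T_C sin 240° + T_D sin 341.5° = 0.
The known terms sum to (-355.6, 750.4) N, so -0.5000 T_C + 0.9483 T_D = 355.6 and -0.8660 T_C − 0.3173 T_D = -750.4.
Solving simultaneously: T_C = 611 N, T_D = 697.1 N.

T_D ≈ 697 N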